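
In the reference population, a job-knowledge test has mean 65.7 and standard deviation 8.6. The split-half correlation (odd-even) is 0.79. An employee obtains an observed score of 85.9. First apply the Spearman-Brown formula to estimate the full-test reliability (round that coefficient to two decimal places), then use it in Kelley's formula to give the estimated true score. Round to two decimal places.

Spearman-Brown: ρ = 2r/(1 + r) = 2(0.79)/(1 + 0.79) = 1.580/1.79 = 0.8827 → 0.88
T̂ = ρX + (1 − ρ)μ
  = 0.88 × 85.9 + 0.12 × 65.7
  = 75.592 + 7.884
  = 83.476
  ≈ 83.48

83.48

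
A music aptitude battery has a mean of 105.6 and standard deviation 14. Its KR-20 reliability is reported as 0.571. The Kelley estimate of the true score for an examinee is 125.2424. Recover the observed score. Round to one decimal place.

140.0

T̂ = ρX + (1 − ρ)μ  ⇒  X = (T̂ − (1 − ρ)μ) / ρ
X = (125.2424 − 0.429 × 105.6) / 0.571 = (125.2424 − 45.3024) / 0.571 = 79.9400 / 0.571 = 140.000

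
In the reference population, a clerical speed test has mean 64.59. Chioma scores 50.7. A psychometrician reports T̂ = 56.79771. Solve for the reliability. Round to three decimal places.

0.561

T̂ = ρX + (1 − ρ)μ  ⇒  T̂ − μ = ρ(X − μ)
ρ = (T̂ − μ)/(X − μ) = (56.79771 − 64.59) / (50.7 − 64.59) = -7.79229 / -13.89 = 0.56100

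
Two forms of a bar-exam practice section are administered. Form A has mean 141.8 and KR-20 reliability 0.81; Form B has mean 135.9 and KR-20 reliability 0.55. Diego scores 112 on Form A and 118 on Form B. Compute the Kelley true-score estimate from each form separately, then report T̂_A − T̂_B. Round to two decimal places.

-8.39

T̂_A = 0.81(112) + 0.19(141.8) = 117.6620
T̂_B = 0.55(118) + 0.45(135.9) = 126.0550
T̂_A − T̂_B = -8.3930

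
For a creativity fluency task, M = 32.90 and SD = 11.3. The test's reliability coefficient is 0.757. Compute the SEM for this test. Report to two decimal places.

SEM = SD · √(1 − ρ) = 11.3 × √0.243 = 11.3 × 0.4930 = 5.570

5.57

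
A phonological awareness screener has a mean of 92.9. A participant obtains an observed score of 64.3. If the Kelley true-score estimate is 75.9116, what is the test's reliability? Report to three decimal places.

0.594

T̂ = ρX + (1 − ρ)μ  ⇒  T̂ − μ = ρ(X − μ)
ρ = (T̂ − μ)/(X − μ) = (75.9116 − 92.9) / (64.3 − 92.9) = -16.9884 / -28.6 = 0.59400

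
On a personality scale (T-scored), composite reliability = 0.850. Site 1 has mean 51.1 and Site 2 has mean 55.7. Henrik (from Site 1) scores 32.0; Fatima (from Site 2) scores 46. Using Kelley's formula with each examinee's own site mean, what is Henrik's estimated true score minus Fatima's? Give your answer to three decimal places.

-12.590

T̂_Henrik = 0.850(32.0) + 0.150(51.1) = 34.86500
T̂_Fatima = 0.850(46) + 0.150(55.7) = 47.45500
Difference = 34.86500 − 47.45500 = -12.59000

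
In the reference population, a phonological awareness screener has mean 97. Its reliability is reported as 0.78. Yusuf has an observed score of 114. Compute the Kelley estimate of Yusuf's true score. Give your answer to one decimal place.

110.3

T̂ = ρX + (1 − ρ)μ
  = 0.78 × 114 + 0.22 × 97
  = 88.92 + 21.34
  = 110.26
  ≈ 110.3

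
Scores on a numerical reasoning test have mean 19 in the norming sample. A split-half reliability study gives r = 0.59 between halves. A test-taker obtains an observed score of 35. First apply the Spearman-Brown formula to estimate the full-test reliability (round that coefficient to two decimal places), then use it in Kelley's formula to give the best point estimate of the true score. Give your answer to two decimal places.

30.84

Spearman-Brown: ρ = 2r/(1 + r) = 2(0.59)/(1 + 0.59) = 1.180/1.59 = 0.7421 → 0.74
Weight the observed score by reliability and the mean by (1 − reliability): T̂ = 0.74·35 + 0.26·19 = 25.90 + 4.94 = 30.840.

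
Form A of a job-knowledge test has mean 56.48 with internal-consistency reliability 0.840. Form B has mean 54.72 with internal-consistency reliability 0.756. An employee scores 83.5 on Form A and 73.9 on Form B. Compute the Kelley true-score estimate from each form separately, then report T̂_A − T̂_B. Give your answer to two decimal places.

T̂_A = 0.840(83.5) + 0.160(56.48) = 79.1768
T̂_B = 0.756(73.9) + 0.244(54.72) = 69.2201
T̂_A − T̂_B = 9.9567

9.96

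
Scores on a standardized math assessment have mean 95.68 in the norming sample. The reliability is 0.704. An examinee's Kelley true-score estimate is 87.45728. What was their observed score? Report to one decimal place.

T̂ = ρX + (1 − ρ)μ  ⇒  X = (T̂ − (1 − ρ)μ) / ρ
X = (87.45728 − 0.296 × 95.68) / 0.704 = (87.45728 − 28.32128) / 0.704 = 59.13600 / 0.704 = 84.000

84.0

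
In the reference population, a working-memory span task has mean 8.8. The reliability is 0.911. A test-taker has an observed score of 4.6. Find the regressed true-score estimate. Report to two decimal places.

Weight the observed score by reliability and the mean by (1 − reliability): T̂ = 0.911·4.6 + 0.089·8.8 = 4.1906 + 0.7832 = 4.974.

4.97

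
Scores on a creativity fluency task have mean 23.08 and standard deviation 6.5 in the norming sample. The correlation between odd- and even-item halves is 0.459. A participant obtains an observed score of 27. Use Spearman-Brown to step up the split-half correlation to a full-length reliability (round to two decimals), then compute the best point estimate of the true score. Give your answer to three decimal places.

Spearman-Brown: ρ = 2r/(1 + r) = 2(0.459)/(1 + 0.459) = 0.9180/1.459 = 0.6292 → 0.63
T̂ = ρX + (1 − ρ)μ
  = 0.63 × 27 + 0.37 × 23.08
  = 17.01 + 8.5396
  = 25.5496
  ≈ 25.550

25.550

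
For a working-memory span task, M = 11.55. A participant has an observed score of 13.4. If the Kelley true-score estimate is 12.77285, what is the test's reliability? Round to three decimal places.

T̂ = ρX + (1 − ρ)μ  ⇒  T̂ − μ = ρ(X − μ)
ρ = (T̂ − μ)/(X − μ) = (12.77285 − 11.55) / (13.4 − 11.55) = 1.22285 / 1.85 = 0.66100

0.661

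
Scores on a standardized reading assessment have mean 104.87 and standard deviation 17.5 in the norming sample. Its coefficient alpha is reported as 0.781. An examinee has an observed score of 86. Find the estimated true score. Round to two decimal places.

T̂ = 0.781(86) + 0.219(104.87) = 67.166 + 22.96653 = 90.133 → 90.13

90.13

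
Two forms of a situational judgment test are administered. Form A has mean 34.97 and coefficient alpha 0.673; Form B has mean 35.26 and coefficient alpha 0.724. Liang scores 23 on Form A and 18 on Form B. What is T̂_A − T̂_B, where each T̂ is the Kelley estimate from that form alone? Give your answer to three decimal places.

4.150

T̂_A = 0.673(23) + 0.327(34.97) = 26.91419
T̂_B = 0.724(18) + 0.276(35.26) = 22.76376
T̂_A − T̂_B = 4.15043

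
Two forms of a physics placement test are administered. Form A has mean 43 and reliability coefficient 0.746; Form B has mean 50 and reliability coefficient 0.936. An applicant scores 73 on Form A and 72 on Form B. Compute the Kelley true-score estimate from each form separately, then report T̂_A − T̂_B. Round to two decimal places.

T̂_A = 0.746(73) + 0.254(43) = 65.3800
T̂_B = 0.936(72) + 0.064(50) = 70.5920
T̂_A − T̂_B = -5.2120

-5.21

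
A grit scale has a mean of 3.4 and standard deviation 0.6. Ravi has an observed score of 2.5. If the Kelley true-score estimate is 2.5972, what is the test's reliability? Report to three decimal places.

0.892

T̂ = ρX + (1 − ρ)μ  ⇒  T̂ − μ = ρ(X − μ)
ρ = (T̂ − μ)/(X − μ) = (2.5972 − 3.4) / (2.5 − 3.4) = -0.8028 / -0.9 = 0.89200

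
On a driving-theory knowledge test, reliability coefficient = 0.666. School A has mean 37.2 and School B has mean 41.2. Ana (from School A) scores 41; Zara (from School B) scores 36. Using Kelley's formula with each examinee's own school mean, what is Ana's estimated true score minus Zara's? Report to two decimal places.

T̂_Ana = 0.666(41) + 0.334(37.2) = 39.7308
T̂_Zara = 0.666(36) + 0.334(41.2) = 37.7368
Difference = 39.7308 − 37.7368 = 1.9940

1.99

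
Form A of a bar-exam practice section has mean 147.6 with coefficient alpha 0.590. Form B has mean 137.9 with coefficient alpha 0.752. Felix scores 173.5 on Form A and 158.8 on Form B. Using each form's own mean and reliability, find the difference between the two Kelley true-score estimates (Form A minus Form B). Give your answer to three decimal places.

9.264

T̂_A = 0.590(173.5) + 0.410(147.6) = 162.88100
T̂_B = 0.752(158.8) + 0.248(137.9) = 153.61680
T̂_A − T̂_B = 9.26420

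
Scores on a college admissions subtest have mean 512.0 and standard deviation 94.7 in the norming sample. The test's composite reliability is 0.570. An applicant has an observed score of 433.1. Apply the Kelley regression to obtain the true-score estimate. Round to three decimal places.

T̂ = 0.570(433.1) + 0.430(512.0) = 246.8670 + 220.1600 = 467.0270 → 467.027

467.027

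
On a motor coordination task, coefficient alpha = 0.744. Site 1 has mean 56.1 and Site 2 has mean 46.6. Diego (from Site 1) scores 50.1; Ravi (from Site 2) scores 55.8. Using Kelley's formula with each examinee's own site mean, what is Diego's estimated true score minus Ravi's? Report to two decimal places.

-1.81

T̂_Diego = 0.744(50.1) + 0.256(56.1) = 51.6360
T̂_Ravi = 0.744(55.8) + 0.256(46.6) = 53.4448
Difference = 51.6360 − 53.4448 = -1.8088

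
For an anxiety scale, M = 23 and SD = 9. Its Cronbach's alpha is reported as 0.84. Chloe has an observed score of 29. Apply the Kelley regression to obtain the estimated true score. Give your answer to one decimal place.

T̂ = 0.84(29) + 0.16(23) = 24.36 + 3.68 = 28.04 → 28.0

28.0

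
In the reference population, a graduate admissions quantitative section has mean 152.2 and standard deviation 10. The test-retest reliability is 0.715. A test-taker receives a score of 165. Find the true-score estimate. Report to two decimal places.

T̂ = 0.715(165) + 0.285(152.2) = 117.975 + 43.3770 = 161.352 → 161.35

161.35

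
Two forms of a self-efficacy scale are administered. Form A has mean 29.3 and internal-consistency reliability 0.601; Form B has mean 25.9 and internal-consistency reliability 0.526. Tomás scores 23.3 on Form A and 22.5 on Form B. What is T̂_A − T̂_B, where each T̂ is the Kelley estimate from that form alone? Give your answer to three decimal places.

1.582

T̂_A = 0.601(23.3) + 0.399(29.3) = 25.69400
T̂_B = 0.526(22.5) + 0.474(25.9) = 24.11160
T̂_A − T̂_B = 1.58240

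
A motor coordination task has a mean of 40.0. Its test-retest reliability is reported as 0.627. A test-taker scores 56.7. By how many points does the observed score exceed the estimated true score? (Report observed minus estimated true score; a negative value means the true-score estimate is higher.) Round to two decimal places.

Weight the observed score by reliability and the mean by (1 − reliability): T̂ = 0.627·56.7 + 0.373·40.0 = 35.5509 + 14.9200 = 50.4709.
X − T̂ = 56.7 − 50.471 = 6.229 → 6.23

6.23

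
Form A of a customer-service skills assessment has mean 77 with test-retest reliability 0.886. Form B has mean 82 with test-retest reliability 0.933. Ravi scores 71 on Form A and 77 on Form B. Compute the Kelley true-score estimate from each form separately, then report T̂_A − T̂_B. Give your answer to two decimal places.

T̂_A = 0.886(71) + 0.114(77) = 71.6840
T̂_B = 0.933(77) + 0.067(82) = 77.3350
T̂_A − T̂_B = -5.6510

-5.65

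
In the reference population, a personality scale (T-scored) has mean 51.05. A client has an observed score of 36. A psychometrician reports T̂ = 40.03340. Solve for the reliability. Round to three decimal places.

T̂ = ρX + (1 − ρ)μ  ⇒  T̂ − μ = ρ(X − μ)
ρ = (T̂ − μ)/(X − μ) = (40.03340 − 51.05) / (36 − 51.05) = -11.01660 / -15.05 = 0.73200

0.732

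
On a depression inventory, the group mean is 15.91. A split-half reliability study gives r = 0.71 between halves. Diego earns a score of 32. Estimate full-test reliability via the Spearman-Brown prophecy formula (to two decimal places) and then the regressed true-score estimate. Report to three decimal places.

Spearman-Brown: ρ = 2r/(1 + r) = 2(0.71)/(1 + 0.71) = 1.420/1.71 = 0.8304 → 0.83
T̂ = 0.83(32) + 0.17(15.91) = 26.56 + 2.7047 = 29.2647 → 29.265

29.265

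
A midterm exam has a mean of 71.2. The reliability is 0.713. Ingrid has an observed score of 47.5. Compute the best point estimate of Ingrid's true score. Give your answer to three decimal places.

Kelley's formula gives T̂ = 0.713·47.5 + 0.287·71.2 = 33.8675 + 20.4344 = 54.3019.

54.302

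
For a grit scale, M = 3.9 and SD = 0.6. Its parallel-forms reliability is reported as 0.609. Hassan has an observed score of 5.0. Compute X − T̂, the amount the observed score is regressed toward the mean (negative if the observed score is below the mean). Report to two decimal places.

0.43

Weight the observed score by reliability and the mean by (1 − reliability): T̂ = 0.609·5.0 + 0.391·3.9 = 3.0450 + 1.5249 = 4.5699.
X − T̂ = 5.0 − 4.570 = 0.430 → 0.43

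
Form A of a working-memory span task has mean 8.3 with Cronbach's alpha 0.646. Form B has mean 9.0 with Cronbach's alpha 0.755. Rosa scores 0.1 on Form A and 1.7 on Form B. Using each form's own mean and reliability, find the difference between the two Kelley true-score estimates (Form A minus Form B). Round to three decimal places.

T̂_A = 0.646(0.1) + 0.354(8.3) = 3.00280
T̂_B = 0.755(1.7) + 0.245(9.0) = 3.48850
T̂_A − T̂_B = -0.48570

-0.486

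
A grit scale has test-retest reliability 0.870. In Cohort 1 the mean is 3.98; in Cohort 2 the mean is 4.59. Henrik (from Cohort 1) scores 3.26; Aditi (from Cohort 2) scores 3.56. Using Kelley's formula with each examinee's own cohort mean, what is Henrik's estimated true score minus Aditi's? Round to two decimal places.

-0.34

T̂_Henrik = 0.870(3.26) + 0.130(3.98) = 3.3536
T̂_Aditi = 0.870(3.56) + 0.130(4.59) = 3.6939
Difference = 3.3536 − 3.6939 = -0.3403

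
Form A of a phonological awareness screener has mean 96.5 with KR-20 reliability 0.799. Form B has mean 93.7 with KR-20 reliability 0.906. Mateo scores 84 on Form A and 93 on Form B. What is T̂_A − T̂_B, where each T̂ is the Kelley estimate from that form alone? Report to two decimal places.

T̂_A = 0.799(84) + 0.201(96.5) = 86.5125
T̂_B = 0.906(93) + 0.094(93.7) = 93.0658
T̂_A − T̂_B = -6.5533

-6.55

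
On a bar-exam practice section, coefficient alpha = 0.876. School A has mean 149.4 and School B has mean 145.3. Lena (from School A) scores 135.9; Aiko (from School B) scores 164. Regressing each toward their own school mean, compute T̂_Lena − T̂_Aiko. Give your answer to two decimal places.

-24.11

T̂_Lena = 0.876(135.9) + 0.124(149.4) = 137.5740
T̂_Aiko = 0.876(164) + 0.124(145.3) = 161.6812
Difference = 137.5740 − 161.6812 = -24.1072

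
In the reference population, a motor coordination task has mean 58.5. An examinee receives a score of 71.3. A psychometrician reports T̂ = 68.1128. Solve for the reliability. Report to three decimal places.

0.751

T̂ = ρX + (1 − ρ)μ  ⇒  T̂ − μ = ρ(X − μ)
ρ = (T̂ − μ)/(X − μ) = (68.1128 − 58.5) / (71.3 − 58.5) = 9.6128 / 12.8 = 0.75100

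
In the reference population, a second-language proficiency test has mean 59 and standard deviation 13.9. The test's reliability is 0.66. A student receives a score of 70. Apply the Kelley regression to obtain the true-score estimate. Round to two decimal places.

Kelley's formula gives T̂ = 0.66·70 + 0.34·59 = 46.20 + 20.06 = 66.260.

66.26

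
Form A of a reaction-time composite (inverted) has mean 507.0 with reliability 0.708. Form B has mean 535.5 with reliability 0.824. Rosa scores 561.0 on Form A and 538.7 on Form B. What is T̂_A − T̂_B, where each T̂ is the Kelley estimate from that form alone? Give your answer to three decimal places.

7.095

T̂_A = 0.708(561.0) + 0.292(507.0) = 545.23200
T̂_B = 0.824(538.7) + 0.176(535.5) = 538.13680
T̂_A − T̂_B = 7.09520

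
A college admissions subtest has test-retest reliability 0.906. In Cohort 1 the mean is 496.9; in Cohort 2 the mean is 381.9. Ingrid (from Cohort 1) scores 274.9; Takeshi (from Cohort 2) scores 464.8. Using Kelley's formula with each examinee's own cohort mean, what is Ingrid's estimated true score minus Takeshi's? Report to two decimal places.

-161.24

T̂_Ingrid = 0.906(274.9) + 0.094(496.9) = 295.7680
T̂_Takeshi = 0.906(464.8) + 0.094(381.9) = 457.0074
Difference = 295.7680 − 457.0074 = -161.2394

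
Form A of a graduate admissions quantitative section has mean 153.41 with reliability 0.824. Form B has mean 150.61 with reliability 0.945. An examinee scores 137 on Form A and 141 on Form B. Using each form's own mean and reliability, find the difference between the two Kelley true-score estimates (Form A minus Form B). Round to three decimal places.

-1.640

T̂_A = 0.824(137) + 0.176(153.41) = 139.88816
T̂_B = 0.945(141) + 0.055(150.61) = 141.52855
T̂_A − T̂_B = -1.64039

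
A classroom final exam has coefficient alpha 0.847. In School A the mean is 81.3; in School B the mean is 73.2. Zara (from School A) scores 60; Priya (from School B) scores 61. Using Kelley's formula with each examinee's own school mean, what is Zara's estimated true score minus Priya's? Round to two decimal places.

0.39

T̂_Zara = 0.847(60) + 0.153(81.3) = 63.2589
T̂_Priya = 0.847(61) + 0.153(73.2) = 62.8666
Difference = 63.2589 − 62.8666 = 0.3923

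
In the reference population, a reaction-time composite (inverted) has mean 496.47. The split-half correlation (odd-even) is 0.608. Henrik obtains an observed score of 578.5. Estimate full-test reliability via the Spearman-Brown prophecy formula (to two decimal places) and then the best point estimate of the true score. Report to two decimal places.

558.81

Spearman-Brown: ρ = 2r/(1 + r) = 2(0.608)/(1 + 0.608) = 1.2160/1.608 = 0.7562 → 0.76
Weight the observed score by reliability and the mean by (1 − reliability): T̂ = 0.76·578.5 + 0.24·496.47 = 439.660 + 119.1528 = 558.813.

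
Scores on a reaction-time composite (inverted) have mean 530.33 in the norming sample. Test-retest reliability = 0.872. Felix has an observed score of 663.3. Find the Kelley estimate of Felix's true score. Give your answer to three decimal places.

Kelley's formula gives T̂ = 0.872·663.3 + 0.128·530.33 = 578.3976 + 67.88224 = 646.2798.

646.280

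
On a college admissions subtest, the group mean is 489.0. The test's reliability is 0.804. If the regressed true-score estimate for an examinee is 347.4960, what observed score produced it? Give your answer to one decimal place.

T̂ = ρX + (1 − ρ)μ  ⇒  X = (T̂ − (1 − ρ)μ) / ρ
X = (347.4960 − 0.196 × 489.0) / 0.804 = (347.4960 − 95.8440) / 0.804 = 251.6520 / 0.804 = 313.000

313.0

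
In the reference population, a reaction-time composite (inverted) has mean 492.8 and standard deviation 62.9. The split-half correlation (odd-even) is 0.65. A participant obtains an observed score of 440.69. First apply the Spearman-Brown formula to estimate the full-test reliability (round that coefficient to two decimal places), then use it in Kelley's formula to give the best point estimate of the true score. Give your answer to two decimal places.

451.63

Spearman-Brown: ρ = 2r/(1 + r) = 2(0.65)/(1 + 0.65) = 1.300/1.65 = 0.7879 → 0.79
Kelley's formula gives T̂ = 0.79·440.69 + 0.21·492.8 = 348.1451 + 103.488 = 451.633.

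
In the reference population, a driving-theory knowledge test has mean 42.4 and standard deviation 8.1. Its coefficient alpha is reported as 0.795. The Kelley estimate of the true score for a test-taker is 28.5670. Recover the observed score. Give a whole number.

25

T̂ = ρX + (1 − ρ)μ  ⇒  X = (T̂ − (1 − ρ)μ) / ρ
X = (28.5670 − 0.205 × 42.4) / 0.795 = (28.5670 − 8.6920) / 0.795 = 19.8750 / 0.795 = 25.00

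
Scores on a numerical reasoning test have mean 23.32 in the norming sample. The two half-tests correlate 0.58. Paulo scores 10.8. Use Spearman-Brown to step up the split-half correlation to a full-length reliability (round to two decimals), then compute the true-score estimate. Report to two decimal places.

14.18

Spearman-Brown: ρ = 2r/(1 + r) = 2(0.58)/(1 + 0.58) = 1.160/1.58 = 0.7342 → 0.73
T̂ = 0.73(10.8) + 0.27(23.32) = 7.884 + 6.2964 = 14.180 → 14.18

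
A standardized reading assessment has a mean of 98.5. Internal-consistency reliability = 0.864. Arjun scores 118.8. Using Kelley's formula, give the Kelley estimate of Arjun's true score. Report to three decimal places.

116.039

Regress the observed score toward the mean by the unreliability: T̂ = 0.864·118.8 + 0.136·98.5 = 102.6432 + 13.3960 = 116.0392.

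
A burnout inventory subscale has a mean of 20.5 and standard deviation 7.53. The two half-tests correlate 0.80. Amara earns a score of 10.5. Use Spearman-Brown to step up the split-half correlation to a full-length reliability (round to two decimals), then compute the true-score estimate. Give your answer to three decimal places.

11.600

Spearman-Brown: ρ = 2r/(1 + r) = 2(0.80)/(1 + 0.80) = 1.600/1.80 = 0.8889 → 0.89
T̂ = ρX + (1 − ρ)μ
  = 0.89 × 10.5 + 0.11 × 20.5
  = 9.345 + 2.255
  = 11.6000
  ≈ 11.600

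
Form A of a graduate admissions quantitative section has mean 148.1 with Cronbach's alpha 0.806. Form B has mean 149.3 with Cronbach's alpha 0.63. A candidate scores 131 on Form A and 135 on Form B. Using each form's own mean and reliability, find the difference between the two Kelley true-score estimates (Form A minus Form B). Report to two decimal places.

-5.97

T̂_A = 0.806(131) + 0.194(148.1) = 134.3174
T̂_B = 0.63(135) + 0.37(149.3) = 140.2910
T̂_A − T̂_B = -5.9736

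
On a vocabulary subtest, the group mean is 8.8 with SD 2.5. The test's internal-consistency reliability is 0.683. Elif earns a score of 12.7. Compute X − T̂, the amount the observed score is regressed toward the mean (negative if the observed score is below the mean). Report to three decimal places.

1.236

T̂ = ρX + (1 − ρ)μ
  = 0.683 × 12.7 + 0.317 × 8.8
  = 8.6741 + 2.7896
  = 11.46370
  ≈ 11.4637
X − T̂ = 12.7 − 11.4637 = 1.2363 → 1.236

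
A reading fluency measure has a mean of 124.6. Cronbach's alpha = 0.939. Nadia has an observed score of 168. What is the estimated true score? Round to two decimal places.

T̂ = 0.939(168) + 0.061(124.6) = 157.752 + 7.6006 = 165.353 → 165.35

165.35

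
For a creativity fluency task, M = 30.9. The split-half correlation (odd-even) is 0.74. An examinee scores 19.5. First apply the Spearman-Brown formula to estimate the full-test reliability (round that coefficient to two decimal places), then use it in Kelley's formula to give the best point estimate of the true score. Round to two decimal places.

21.21

Spearman-Brown: ρ = 2r/(1 + r) = 2(0.74)/(1 + 0.74) = 1.480/1.74 = 0.8506 → 0.85
T̂ = 0.85(19.5) + 0.15(30.9) = 16.575 + 4.635 = 21.210 → 21.21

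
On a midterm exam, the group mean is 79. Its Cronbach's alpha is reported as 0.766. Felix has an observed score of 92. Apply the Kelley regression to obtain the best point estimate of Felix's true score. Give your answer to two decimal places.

88.96

Kelley's formula gives T̂ = 0.766·92 + 0.234·79 = 70.472 + 18.486 = 88.958.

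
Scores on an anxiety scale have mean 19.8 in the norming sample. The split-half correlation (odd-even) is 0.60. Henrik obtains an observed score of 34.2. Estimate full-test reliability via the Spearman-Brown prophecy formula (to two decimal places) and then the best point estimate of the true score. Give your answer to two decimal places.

Spearman-Brown: ρ = 2r/(1 + r) = 2(0.60)/(1 + 0.60) = 1.200/1.60 = 0.7500 → 0.75
Weight the observed score by reliability and the mean by (1 − reliability): T̂ = 0.75·34.2 + 0.25·19.8 = 25.650 + 4.950 = 30.600.

30.60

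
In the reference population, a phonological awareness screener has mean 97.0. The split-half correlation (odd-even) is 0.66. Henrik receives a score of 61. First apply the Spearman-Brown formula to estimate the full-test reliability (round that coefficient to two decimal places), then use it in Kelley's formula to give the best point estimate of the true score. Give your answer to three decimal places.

Spearman-Brown: ρ = 2r/(1 + r) = 2(0.66)/(1 + 0.66) = 1.320/1.66 = 0.7952 → 0.80
Kelley's formula gives T̂ = 0.80·61 + 0.20·97.0 = 48.80 + 19.400 = 68.2000.

68.200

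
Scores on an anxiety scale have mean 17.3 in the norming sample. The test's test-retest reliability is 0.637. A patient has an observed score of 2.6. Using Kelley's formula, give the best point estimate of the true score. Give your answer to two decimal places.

7.94

T̂ = ρX + (1 − ρ)μ
  = 0.637 × 2.6 + 0.363 × 17.3
  = 1.6562 + 6.2799
  = 7.936
  ≈ 7.94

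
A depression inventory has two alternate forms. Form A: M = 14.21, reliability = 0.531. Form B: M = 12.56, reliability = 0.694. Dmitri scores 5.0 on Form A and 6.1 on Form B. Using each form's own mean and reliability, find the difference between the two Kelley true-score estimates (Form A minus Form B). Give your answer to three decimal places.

1.243

T̂_A = 0.531(5.0) + 0.469(14.21) = 9.31949
T̂_B = 0.694(6.1) + 0.306(12.56) = 8.07676
T̂_A − T̂_B = 1.24273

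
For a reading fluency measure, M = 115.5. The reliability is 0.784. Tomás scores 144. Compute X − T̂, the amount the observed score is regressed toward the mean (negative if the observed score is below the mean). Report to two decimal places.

6.16

T̂ = 0.784(144) + 0.216(115.5) = 112.896 + 24.9480 = 137.8440 → 137.844
X − T̂ = 144 − 137.844 = 6.156 → 6.16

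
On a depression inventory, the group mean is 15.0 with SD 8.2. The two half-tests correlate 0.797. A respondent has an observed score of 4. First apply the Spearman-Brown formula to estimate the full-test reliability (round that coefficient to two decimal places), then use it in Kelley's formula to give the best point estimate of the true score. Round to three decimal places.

Spearman-Brown: ρ = 2r/(1 + r) = 2(0.797)/(1 + 0.797) = 1.5940/1.797 = 0.8870 → 0.89
T̂ = ρX + (1 − ρ)μ
  = 0.89 × 4 + 0.11 × 15.0
  = 3.56 + 1.650
  = 5.2100
  ≈ 5.210

5.210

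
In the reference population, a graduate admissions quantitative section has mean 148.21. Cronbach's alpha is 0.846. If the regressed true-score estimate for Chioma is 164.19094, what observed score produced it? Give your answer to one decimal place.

167.1

T̂ = ρX + (1 − ρ)μ  ⇒  X = (T̂ − (1 − ρ)μ) / ρ
X = (164.19094 − 0.154 × 148.21) / 0.846 = (164.19094 − 22.82434) / 0.846 = 141.36660 / 0.846 = 167.100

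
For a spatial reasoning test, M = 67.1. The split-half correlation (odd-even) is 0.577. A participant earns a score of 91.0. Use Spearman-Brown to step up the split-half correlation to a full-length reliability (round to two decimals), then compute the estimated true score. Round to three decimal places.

84.547

Spearman-Brown: ρ = 2r/(1 + r) = 2(0.577)/(1 + 0.577) = 1.1540/1.577 = 0.7318 → 0.73
Weight the observed score by reliability and the mean by (1 − reliability): T̂ = 0.73·91.0 + 0.27·67.1 = 66.430 + 18.117 = 84.5470.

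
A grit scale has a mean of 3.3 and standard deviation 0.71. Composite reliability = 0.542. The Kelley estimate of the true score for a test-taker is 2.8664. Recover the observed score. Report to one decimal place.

T̂ = ρX + (1 − ρ)μ  ⇒  X = (T̂ − (1 − ρ)μ) / ρ
X = (2.8664 − 0.458 × 3.3) / 0.542 = (2.8664 − 1.5114) / 0.542 = 1.3550 / 0.542 = 2.500

2.5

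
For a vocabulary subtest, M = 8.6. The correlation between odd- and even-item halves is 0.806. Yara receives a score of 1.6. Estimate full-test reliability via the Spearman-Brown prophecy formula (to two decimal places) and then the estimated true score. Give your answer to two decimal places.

2.37

Spearman-Brown: ρ = 2r/(1 + r) = 2(0.806)/(1 + 0.806) = 1.6120/1.806 = 0.8926 → 0.89
Weight the observed score by reliability and the mean by (1 − reliability): T̂ = 0.89·1.6 + 0.11·8.6 = 1.424 + 0.946 = 2.370.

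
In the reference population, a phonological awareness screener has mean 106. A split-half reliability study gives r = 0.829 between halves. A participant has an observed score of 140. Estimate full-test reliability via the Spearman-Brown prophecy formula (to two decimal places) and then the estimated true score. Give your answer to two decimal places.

136.94

Spearman-Brown: ρ = 2r/(1 + r) = 2(0.829)/(1 + 0.829) = 1.6580/1.829 = 0.9065 → 0.91
Weight the observed score by reliability and the mean by (1 − reliability): T̂ = 0.91·140 + 0.09·106 = 127.40 + 9.54 = 136.940.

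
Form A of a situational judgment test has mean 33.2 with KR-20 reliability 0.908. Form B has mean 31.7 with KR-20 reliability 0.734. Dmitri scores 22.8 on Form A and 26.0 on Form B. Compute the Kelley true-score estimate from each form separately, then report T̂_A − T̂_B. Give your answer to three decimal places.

T̂_A = 0.908(22.8) + 0.092(33.2) = 23.75680
T̂_B = 0.734(26.0) + 0.266(31.7) = 27.51620
T̂_A − T̂_B = -3.75940

-3.759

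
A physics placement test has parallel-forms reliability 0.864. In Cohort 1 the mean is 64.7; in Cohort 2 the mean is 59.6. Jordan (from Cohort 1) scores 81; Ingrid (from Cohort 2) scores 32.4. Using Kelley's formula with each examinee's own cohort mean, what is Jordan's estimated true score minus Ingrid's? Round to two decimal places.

42.68

T̂_Jordan = 0.864(81) + 0.136(64.7) = 78.7832
T̂_Ingrid = 0.864(32.4) + 0.136(59.6) = 36.0992
Difference = 78.7832 − 36.0992 = 42.6840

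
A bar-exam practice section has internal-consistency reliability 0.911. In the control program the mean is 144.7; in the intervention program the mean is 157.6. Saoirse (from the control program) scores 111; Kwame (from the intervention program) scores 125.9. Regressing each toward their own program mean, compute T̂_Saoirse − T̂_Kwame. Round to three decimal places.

T̂_Saoirse = 0.911(111) + 0.089(144.7) = 113.99930
T̂_Kwame = 0.911(125.9) + 0.089(157.6) = 128.72130
Difference = 113.99930 − 128.72130 = -14.72200

-14.722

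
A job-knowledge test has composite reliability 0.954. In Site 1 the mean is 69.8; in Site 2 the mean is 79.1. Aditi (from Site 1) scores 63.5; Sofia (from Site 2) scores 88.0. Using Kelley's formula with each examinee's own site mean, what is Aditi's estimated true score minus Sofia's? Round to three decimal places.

-23.801

T̂_Aditi = 0.954(63.5) + 0.046(69.8) = 63.78980
T̂_Sofia = 0.954(88.0) + 0.046(79.1) = 87.59060
Difference = 63.78980 − 87.59060 = -23.80080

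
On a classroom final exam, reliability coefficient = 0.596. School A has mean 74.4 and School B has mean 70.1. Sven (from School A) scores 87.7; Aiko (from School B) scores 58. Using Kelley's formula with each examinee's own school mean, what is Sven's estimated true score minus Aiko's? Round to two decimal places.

T̂_Sven = 0.596(87.7) + 0.404(74.4) = 82.3268
T̂_Aiko = 0.596(58) + 0.404(70.1) = 62.8884
Difference = 82.3268 − 62.8884 = 19.4384

19.44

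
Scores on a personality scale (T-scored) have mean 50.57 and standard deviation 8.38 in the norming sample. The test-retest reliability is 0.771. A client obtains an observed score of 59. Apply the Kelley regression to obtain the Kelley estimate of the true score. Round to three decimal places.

T̂ = ρX + (1 − ρ)μ
  = 0.771 × 59 + 0.229 × 50.57
  = 45.489 + 11.58053
  = 57.0695
  ≈ 57.070

57.070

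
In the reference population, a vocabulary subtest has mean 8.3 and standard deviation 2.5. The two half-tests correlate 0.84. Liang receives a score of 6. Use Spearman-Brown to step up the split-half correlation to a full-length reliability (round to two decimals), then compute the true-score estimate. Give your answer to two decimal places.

6.21

Spearman-Brown: ρ = 2r/(1 + r) = 2(0.84)/(1 + 0.84) = 1.680/1.84 = 0.9130 → 0.91
T̂ = ρX + (1 − ρ)μ
  = 0.91 × 6 + 0.09 × 8.3
  = 5.46 + 0.747
  = 6.207
  ≈ 6.21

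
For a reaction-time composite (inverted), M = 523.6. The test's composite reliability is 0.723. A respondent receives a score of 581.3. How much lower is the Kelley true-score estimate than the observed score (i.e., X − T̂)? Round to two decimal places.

T̂ = ρX + (1 − ρ)μ
  = 0.723 × 581.3 + 0.277 × 523.6
  = 420.2799 + 145.0372
  = 565.3171
  ≈ 565.317
X − T̂ = 581.3 − 565.317 = 15.983 → 15.98

15.98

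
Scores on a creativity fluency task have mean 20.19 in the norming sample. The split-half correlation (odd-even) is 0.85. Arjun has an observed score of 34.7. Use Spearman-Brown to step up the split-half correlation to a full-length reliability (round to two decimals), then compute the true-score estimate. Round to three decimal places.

33.539

Spearman-Brown: ρ = 2r/(1 + r) = 2(0.85)/(1 + 0.85) = 1.700/1.85 = 0.9189 → 0.92
T̂ = ρX + (1 − ρ)μ
  = 0.92 × 34.7 + 0.08 × 20.19
  = 31.924 + 1.6152
  = 33.5392
  ≈ 33.539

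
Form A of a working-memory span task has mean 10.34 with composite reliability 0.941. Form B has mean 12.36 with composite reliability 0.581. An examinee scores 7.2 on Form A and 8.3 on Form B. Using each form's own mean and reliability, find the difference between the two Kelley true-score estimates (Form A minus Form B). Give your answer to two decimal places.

T̂_A = 0.941(7.2) + 0.059(10.34) = 7.3853
T̂_B = 0.581(8.3) + 0.419(12.36) = 10.0011
T̂_A − T̂_B = -2.6159

-2.62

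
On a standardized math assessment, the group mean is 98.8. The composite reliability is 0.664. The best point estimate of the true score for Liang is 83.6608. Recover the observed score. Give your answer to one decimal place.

T̂ = ρX + (1 − ρ)μ  ⇒  X = (T̂ − (1 − ρ)μ) / ρ
X = (83.6608 − 0.336 × 98.8) / 0.664 = (83.6608 − 33.1968) / 0.664 = 50.4640 / 0.664 = 76.000

76.0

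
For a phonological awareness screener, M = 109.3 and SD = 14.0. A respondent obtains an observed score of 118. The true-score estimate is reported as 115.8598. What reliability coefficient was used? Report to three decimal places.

0.754

T̂ = ρX + (1 − ρ)μ  ⇒  T̂ − μ = ρ(X − μ)
ρ = (T̂ − μ)/(X − μ) = (115.8598 − 109.3) / (118 − 109.3) = 6.5598 / 8.7 = 0.75400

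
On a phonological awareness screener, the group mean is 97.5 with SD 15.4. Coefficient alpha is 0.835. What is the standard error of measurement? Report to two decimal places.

6.26

SEM = SD · √(1 − ρ) = 15.4 × √0.165 = 15.4 × 0.4062 = 6.256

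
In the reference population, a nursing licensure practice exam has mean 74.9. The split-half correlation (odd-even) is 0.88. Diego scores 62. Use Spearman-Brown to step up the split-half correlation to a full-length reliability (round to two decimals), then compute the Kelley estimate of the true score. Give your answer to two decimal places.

62.77

Spearman-Brown: ρ = 2r/(1 + r) = 2(0.88)/(1 + 0.88) = 1.760/1.88 = 0.9362 → 0.94
Regress the observed score toward the mean by the unreliability: T̂ = 0.94·62 + 0.06·74.9 = 58.28 + 4.494 = 62.774.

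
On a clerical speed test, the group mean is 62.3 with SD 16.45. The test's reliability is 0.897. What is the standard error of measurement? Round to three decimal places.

5.279

SEM = SD · √(1 − ρ) = 16.45 × √0.103 = 16.45 × 0.3209 = 5.2794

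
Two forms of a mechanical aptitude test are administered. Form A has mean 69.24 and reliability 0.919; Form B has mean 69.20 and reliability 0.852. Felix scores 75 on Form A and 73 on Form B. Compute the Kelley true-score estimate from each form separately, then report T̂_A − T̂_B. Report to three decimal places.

2.096

T̂_A = 0.919(75) + 0.081(69.24) = 74.53344
T̂_B = 0.852(73) + 0.148(69.20) = 72.43760
T̂_A − T̂_B = 2.09584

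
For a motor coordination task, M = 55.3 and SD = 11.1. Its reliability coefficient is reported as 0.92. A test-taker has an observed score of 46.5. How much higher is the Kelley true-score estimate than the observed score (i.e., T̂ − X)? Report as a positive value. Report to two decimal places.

T̂ = ρX + (1 − ρ)μ
  = 0.92 × 46.5 + 0.08 × 55.3
  = 42.780 + 4.424
  = 47.2040
  ≈ 47.204
T̂ − X = 47.204 − 46.5 = 0.704 → 0.70

0.70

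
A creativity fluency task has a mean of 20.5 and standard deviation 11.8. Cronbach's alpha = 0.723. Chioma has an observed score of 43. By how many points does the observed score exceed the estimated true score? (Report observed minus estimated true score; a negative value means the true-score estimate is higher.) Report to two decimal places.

6.23

T̂ = ρX + (1 − ρ)μ
  = 0.723 × 43 + 0.277 × 20.5
  = 31.089 + 5.6785
  = 36.7675
  ≈ 36.767
X − T̂ = 43 − 36.767 = 6.233 → 6.23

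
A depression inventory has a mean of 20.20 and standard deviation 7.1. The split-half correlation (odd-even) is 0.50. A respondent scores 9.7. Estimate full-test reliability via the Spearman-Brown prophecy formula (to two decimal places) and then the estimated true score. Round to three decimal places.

Spearman-Brown: ρ = 2r/(1 + r) = 2(0.50)/(1 + 0.50) = 1.000/1.50 = 0.6667 → 0.67
T̂ = ρX + (1 − ρ)μ
  = 0.67 × 9.7 + 0.33 × 20.20
  = 6.499 + 6.6660
  = 13.1650
  ≈ 13.165

13.165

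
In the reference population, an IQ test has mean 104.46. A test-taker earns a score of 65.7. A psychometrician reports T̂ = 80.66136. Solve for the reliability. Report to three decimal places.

0.614

T̂ = ρX + (1 − ρ)μ  ⇒  T̂ − μ = ρ(X − μ)
ρ = (T̂ − μ)/(X − μ) = (80.66136 − 104.46) / (65.7 − 104.46) = -23.79864 / -38.76 = 0.61400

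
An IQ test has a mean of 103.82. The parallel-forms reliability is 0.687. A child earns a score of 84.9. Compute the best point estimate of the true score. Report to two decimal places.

T̂ = ρX + (1 − ρ)μ
  = 0.687 × 84.9 + 0.313 × 103.82
  = 58.3263 + 32.49566
  = 90.822
  ≈ 90.82

90.82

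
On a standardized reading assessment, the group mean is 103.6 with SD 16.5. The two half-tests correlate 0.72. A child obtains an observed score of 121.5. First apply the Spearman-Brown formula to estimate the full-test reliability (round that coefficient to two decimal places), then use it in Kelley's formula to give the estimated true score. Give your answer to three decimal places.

Spearman-Brown: ρ = 2r/(1 + r) = 2(0.72)/(1 + 0.72) = 1.440/1.72 = 0.8372 → 0.84
T̂ = 0.84(121.5) + 0.16(103.6) = 102.060 + 16.576 = 118.6360 → 118.636

118.636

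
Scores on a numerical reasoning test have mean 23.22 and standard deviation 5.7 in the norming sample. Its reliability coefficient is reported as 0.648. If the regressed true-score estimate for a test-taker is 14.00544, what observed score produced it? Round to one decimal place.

9.0

T̂ = ρX + (1 − ρ)μ  ⇒  X = (T̂ − (1 − ρ)μ) / ρ
X = (14.00544 − 0.352 × 23.22) / 0.648 = (14.00544 − 8.17344) / 0.648 = 5.83200 / 0.648 = 9.000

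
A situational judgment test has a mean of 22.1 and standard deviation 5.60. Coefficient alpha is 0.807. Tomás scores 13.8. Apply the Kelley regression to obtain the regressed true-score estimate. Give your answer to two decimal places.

Weight the observed score by reliability and the mean by (1 − reliability): T̂ = 0.807·13.8 + 0.193·22.1 = 11.1366 + 4.2653 = 15.402.

15.40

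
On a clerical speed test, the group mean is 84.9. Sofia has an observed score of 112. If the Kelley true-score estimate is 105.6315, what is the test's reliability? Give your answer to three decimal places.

T̂ = ρX + (1 − ρ)μ  ⇒  T̂ − μ = ρ(X − μ)
ρ = (T̂ − μ)/(X − μ) = (105.6315 − 84.9) / (112 − 84.9) = 20.7315 / 27.1 = 0.76500

0.765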